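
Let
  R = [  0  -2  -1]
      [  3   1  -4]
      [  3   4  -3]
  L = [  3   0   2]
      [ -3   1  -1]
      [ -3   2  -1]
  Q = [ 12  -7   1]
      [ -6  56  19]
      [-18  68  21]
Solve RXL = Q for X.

X = [[2, 3, 5], [3, 1, 2], [-3, 5, -4]]

X = R⁻¹QL⁻¹ (apply R⁻¹ on the left and L⁻¹ on the right).
det R = -3; the adjugate gives R⁻¹ = [[-13/3, 10/3, -3], [1, -1, 1], [-3, 2, -2]].
det L = -3; the adjugate gives L⁻¹ = [[-1/3, -4/3, 2/3], [0, -1, 1], [1, 2, -1]].
R⁻¹Q = [[-18, 13, -4], [0, 5, 3], [-12, -3, -7]].
X = (R⁻¹Q)L⁻¹ = [[2, 3, 5], [3, 1, 2], [-3, 5, -4]].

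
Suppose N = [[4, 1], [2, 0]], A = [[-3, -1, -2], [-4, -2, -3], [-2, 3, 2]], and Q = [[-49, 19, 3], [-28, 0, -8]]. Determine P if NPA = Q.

Isolating P: multiply by N⁻¹ from the left and A⁻¹ from the right, so P = N⁻¹QA⁻¹.
det N = -2, so N⁻¹ = [[0, 1/2], [1, -2]].
det A = 3; the adjugate gives A⁻¹ = [[5/3, -4/3, -1/3], [14/3, -10/3, -1/3], [-16/3, 11/3, 2/3]].
N⁻¹Q = [[-14, 0, -4], [7, 19, 19]].
P = (N⁻¹Q)A⁻¹ = [[-2, 4, 2], [-1, -3, 4]].

P = [[-2, 4, 2], [-1, -3, 4]]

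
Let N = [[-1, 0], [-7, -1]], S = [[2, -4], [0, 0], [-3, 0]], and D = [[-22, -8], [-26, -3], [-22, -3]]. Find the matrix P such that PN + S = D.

P = [[-4, 4], [5, 3], [-2, 3]]

PN = D − S = [[-24, -4], [-26, -3], [-19, -3]].
Right-multiplying both sides by N⁻¹ gives P = (D − S)N⁻¹.
det N = 1, so N⁻¹ = [[-1, 0], [7, -1]].
P = (D − S)N⁻¹ = [[-4, 4], [5, 3], [-2, 3]].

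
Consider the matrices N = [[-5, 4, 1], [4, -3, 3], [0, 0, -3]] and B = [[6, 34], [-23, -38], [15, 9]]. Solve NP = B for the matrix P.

Left-multiplying both sides by N⁻¹ gives P = N⁻¹B.
N has determinant 3; N⁻¹ = [[3, 4, 5], [4, 5, 19/3], [0, 0, -1/3]].
P = N⁻¹B = [[3, 4, 5], [4, 5, 19/3], [0, 0, -1/3]] · [[6, 34], [-23, -38], [15, 9]] = [[1, -5], [4, 3], [-5, -3]].

P = [[1, -5], [4, 3], [-5, -3]]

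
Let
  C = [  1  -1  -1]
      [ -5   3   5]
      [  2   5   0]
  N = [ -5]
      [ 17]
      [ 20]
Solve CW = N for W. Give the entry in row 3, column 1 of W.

1

C is on the left of W, so left-multiply by C⁻¹: W = C⁻¹N.
C has determinant -4; C⁻¹ = [[25/4, 5/4, 1/2], [-5/2, -1/2, 0], [31/4, 7/4, 1/2]].
W = C⁻¹N = [[25/4, 5/4, 1/2], [-5/2, -1/2, 0], [31/4, 7/4, 1/2]] · [[-5], [17], [20]] = [[0], [4], [1]].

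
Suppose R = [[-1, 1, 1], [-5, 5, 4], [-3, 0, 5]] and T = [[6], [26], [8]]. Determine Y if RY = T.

Y = [[4], [6], [4]]

Left-multiplying both sides by R⁻¹ gives Y = R⁻¹T.
R has determinant 3; R⁻¹ = [[25/3, -5/3, -1/3], [13/3, -2/3, -1/3], [5, -1, 0]].
Y = R⁻¹T = [[25/3, -5/3, -1/3], [13/3, -2/3, -1/3], [5, -1, 0]] · [[6], [26], [8]] = [[4], [6], [4]].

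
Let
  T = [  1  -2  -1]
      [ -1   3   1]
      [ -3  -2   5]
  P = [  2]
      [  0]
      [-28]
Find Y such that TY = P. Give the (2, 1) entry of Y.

2

Left-multiplying both sides by T⁻¹ gives Y = T⁻¹P.
T has determinant 2; T⁻¹ = [[17/2, 6, 1/2], [1, 1, 0], [11/2, 4, 1/2]].
Y = T⁻¹P = [[17/2, 6, 1/2], [1, 1, 0], [11/2, 4, 1/2]] · [[2], [0], [-28]] = [[3], [2], [-3]].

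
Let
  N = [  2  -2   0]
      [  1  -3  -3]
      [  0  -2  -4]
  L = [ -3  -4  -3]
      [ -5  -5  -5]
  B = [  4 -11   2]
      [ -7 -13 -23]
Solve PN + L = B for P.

PN = B − L = [[7, -7, 5], [-2, -8, -18]].
Since N sits to the right of P, P = (B − L)N⁻¹.
det N = 4; the adjugate gives N⁻¹ = [[3/2, -2, 3/2], [1, -2, 3/2], [-1/2, 1, -1]].
P = (B − L)N⁻¹ = [[1, 5, -5], [-2, 2, 3]].

P = [[1, 5, -5], [-2, 2, 3]]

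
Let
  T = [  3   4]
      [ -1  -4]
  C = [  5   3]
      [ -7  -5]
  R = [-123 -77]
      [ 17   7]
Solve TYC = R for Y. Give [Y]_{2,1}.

-1

Left-multiply by T⁻¹ and right-multiply by C⁻¹: Y = T⁻¹RC⁻¹.
det T = -8, so T⁻¹ = [[1/2, 1/2], [-1/8, -3/8]].
det C = -4; the adjugate gives C⁻¹ = [[5/4, 3/4], [-7/4, -5/4]].
T⁻¹R = [[-53, -35], [9, 7]].
Y = (T⁻¹R)C⁻¹ = [[-5, 4], [-1, -2]].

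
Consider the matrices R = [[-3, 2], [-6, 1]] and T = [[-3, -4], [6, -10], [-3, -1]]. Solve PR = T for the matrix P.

Since R sits to the right of P, P = TR⁻¹.
det R = 9; the adjugate gives R⁻¹ = [[1/9, -2/9], [2/3, -1/3]].
P = TR⁻¹ = [[-3, -4], [6, -10], [-3, -1]] · [[1/9, -2/9], [2/3, -1/3]] = [[-3, 2], [-6, 2], [-1, 1]].

P = [[-3, 2], [-6, 2], [-1, 1]]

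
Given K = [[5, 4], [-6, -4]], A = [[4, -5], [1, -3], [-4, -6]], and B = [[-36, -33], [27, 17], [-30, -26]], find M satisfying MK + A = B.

M = [[-2, 5], [4, -1], [-4, 1]]

MK = B − A = [[-40, -28], [26, 20], [-26, -20]].
K is on the right of M, so right-multiply by K⁻¹: M = (B − A)K⁻¹.
det K = 4; the adjugate gives K⁻¹ = [[-1, -1], [3/2, 5/4]].
M = (B − A)K⁻¹ = [[-2, 5], [4, -1], [-4, 1]].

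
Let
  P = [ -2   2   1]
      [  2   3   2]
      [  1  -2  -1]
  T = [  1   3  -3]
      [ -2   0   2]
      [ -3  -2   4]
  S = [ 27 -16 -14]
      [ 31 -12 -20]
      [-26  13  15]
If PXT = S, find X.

X = P⁻¹ST⁻¹ (apply P⁻¹ on the left and T⁻¹ on the right).
det P = -1; the adjugate gives P⁻¹ = [[-1, 0, -1], [-4, -1, -6], [7, 2, 10]].
det T = -2; the adjugate gives T⁻¹ = [[-2, 3, -3], [-1, 5/2, -2], [-2, 7/2, -3]].
P⁻¹S = [[-1, 3, -1], [17, -2, -14], [-9, -6, 12]].
X = (P⁻¹S)T⁻¹ = [[1, 1, 0], [-4, -3, -5], [0, 0, 3]].

X = [[1, 1, 0], [-4, -3, -5], [0, 0, 3]]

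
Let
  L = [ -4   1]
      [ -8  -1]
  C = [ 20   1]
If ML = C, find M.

Since L sits to the right of M, M = CL⁻¹.
L has determinant 12; L⁻¹ = [[-1/12, -1/12], [2/3, -1/3]].
M = CL⁻¹ = [[20, 1]] · [[-1/12, -1/12], [2/3, -1/3]] = [[-1, -2]].

M = [[-1, -2]]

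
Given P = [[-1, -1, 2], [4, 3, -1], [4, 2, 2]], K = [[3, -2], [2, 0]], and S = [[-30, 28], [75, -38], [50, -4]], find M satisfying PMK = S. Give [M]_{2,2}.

M = P⁻¹SK⁻¹ (apply P⁻¹ on the left and K⁻¹ on the right).
det P = -4; the adjugate gives P⁻¹ = [[-2, -3/2, 5/4], [3, 5/2, -7/4], [1, 1/2, -1/4]].
det K = 4; the adjugate gives K⁻¹ = [[0, 1/2], [-1/2, 3/4]].
P⁻¹S = [[10, -4], [10, -4], [-5, 10]].
M = (P⁻¹S)K⁻¹ = [[2, 2], [2, 2], [-5, 5]].

2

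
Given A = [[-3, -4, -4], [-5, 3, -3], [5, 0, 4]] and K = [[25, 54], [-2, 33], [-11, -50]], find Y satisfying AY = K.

A is on the left of Y, so left-multiply by A⁻¹: Y = A⁻¹K.
det A = 4, so A⁻¹ = [[3, 4, 6], [5/4, 2, 11/4], [-15/4, -5, -29/4]].
Y = A⁻¹K = [[3, 4, 6], [5/4, 2, 11/4], [-15/4, -5, -29/4]] · [[25, 54], [-2, 33], [-11, -50]] = [[1, -6], [-3, -4], [-4, -5]].

Y = [[1, -6], [-3, -4], [-4, -5]]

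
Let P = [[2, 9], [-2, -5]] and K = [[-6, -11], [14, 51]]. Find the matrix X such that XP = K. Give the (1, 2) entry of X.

Right-multiplying both sides by P⁻¹ gives X = KP⁻¹.
P has determinant 8; P⁻¹ = [[-5/8, -9/8], [1/4, 1/4]].
X = KP⁻¹ = [[-6, -11], [14, 51]] · [[-5/8, -9/8], [1/4, 1/4]] = [[1, 4], [4, -3]].

4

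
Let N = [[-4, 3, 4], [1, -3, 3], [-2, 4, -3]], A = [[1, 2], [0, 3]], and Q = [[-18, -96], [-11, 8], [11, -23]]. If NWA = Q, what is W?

Left-multiply by N⁻¹ and right-multiply by A⁻¹: W = N⁻¹QA⁻¹.
N has determinant -5; N⁻¹ = [[3/5, -5, -21/5], [3/5, -4, -16/5], [2/5, -2, -9/5]].
det A = 3; the adjugate gives A⁻¹ = [[1, -2/3], [0, 1/3]].
N⁻¹Q = [[-2, -1], [-2, -16], [-5, -13]].
W = (N⁻¹Q)A⁻¹ = [[-2, 1], [-2, -4], [-5, -1]].

W = [[-2, 1], [-2, -4], [-5, -1]]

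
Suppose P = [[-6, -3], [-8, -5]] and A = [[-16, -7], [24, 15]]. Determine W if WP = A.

Right-multiplying both sides by P⁻¹ gives W = AP⁻¹.
det P = 6; the adjugate gives P⁻¹ = [[-5/6, 1/2], [4/3, -1]].
W = AP⁻¹ = [[-16, -7], [24, 15]] · [[-5/6, 1/2], [4/3, -1]] = [[4, -1], [0, -3]].

W = [[4, -1], [0, -3]]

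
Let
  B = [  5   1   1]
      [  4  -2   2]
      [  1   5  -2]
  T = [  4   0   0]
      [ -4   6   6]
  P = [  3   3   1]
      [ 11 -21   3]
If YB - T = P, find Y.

Y = [[5, -4, -2], [3, -1, -4]]

YB = P + T = [[7, 3, 1], [7, -15, 9]].
Since B sits to the right of Y, Y = (P + T)B⁻¹.
det B = 2; the adjugate gives B⁻¹ = [[-3, 7/2, 2], [5, -11/2, -3], [11, -12, -7]].
Y = (P + T)B⁻¹ = [[5, -4, -2], [3, -1, -4]].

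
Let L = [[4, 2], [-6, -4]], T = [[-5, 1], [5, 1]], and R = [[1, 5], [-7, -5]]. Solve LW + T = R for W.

LW = R − T = [[6, 4], [-12, -6]].
L is on the left of W, so left-multiply by L⁻¹: W = L⁻¹(R − T).
L has determinant -4; L⁻¹ = [[1, 1/2], [-3/2, -1]].
W = L⁻¹(R − T) = [[0, 1], [3, 0]].

W = [[0, 1], [3, 0]]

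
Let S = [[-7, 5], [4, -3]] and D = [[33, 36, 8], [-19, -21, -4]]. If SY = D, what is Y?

Y = [[-4, -3, -4], [1, 3, -4]]

S is on the left of Y, so left-multiply by S⁻¹: Y = S⁻¹D.
det S = 1; the adjugate gives S⁻¹ = [[-3, -5], [-4, -7]].
Y = S⁻¹D = [[-3, -5], [-4, -7]] · [[33, 36, 8], [-19, -21, -4]] = [[-4, -3, -4], [1, 3, -4]].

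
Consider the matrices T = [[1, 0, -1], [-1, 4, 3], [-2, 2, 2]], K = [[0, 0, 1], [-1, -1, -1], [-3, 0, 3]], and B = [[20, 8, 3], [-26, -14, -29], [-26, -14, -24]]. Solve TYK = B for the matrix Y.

Left-multiply by T⁻¹ and right-multiply by K⁻¹: Y = T⁻¹BK⁻¹.
det T = -4; the adjugate gives T⁻¹ = [[-1/2, 1/2, -1], [1, 0, 1/2], [-3/2, 1/2, -1]].
det K = -3; the adjugate gives K⁻¹ = [[1, 0, -1/3], [-2, -1, 1/3], [1, 0, 0]].
T⁻¹B = [[3, 3, 8], [7, 1, -9], [-17, -5, 5]].
Y = (T⁻¹B)K⁻¹ = [[5, -3, 0], [-4, -1, -2], [-2, 5, 4]].

Y = [[5, -3, 0], [-4, -1, -2], [-2, 5, 4]]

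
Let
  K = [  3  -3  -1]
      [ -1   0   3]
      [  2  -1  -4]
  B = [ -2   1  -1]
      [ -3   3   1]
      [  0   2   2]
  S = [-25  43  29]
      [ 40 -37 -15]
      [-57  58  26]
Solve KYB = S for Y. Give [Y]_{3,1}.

1

Y = K⁻¹SB⁻¹ (apply K⁻¹ on the left and B⁻¹ on the right).
det K = 2; the adjugate gives K⁻¹ = [[3/2, -11/2, -9/2], [1, -5, -4], [1/2, -3/2, -3/2]].
B has determinant 4; B⁻¹ = [[1, -1, 1], [3/2, -1, 5/4], [-3/2, 1, -3/4]].
K⁻¹S = [[-1, 7, 9], [3, -4, 0], [13, -10, -2]].
Y = (K⁻¹S)B⁻¹ = [[-4, 3, 1], [-3, 1, -2], [1, -5, 2]].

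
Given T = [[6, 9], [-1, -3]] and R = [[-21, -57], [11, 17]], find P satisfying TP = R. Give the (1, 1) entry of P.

Since T multiplies P on the left, P = T⁻¹R.
det T = -9; the adjugate gives T⁻¹ = [[1/3, 1], [-1/9, -2/3]].
P = T⁻¹R = [[1/3, 1], [-1/9, -2/3]] · [[-21, -57], [11, 17]] = [[4, -2], [-5, -5]].

4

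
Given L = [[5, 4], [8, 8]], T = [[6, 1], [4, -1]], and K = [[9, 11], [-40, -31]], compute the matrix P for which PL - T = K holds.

P = [[3, 0], [-4, -2]]

PL = K + T = [[15, 12], [-36, -32]].
Since L sits to the right of P, P = (K + T)L⁻¹.
det L = 8, so L⁻¹ = [[1, -1/2], [-1, 5/8]].
P = (K + T)L⁻¹ = [[3, 0], [-4, -2]].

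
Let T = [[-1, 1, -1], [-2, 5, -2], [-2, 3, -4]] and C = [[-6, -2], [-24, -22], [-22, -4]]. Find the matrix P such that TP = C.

P = [[-1, -1], [-4, -6], [3, -3]]

Since T multiplies P on the left, P = T⁻¹C.
det T = 6; the adjugate gives T⁻¹ = [[-7/3, 1/6, 1/2], [-2/3, 1/3, 0], [2/3, 1/6, -1/2]].
P = T⁻¹C = [[-7/3, 1/6, 1/2], [-2/3, 1/3, 0], [2/3, 1/6, -1/2]] · [[-6, -2], [-24, -22], [-22, -4]] = [[-1, -1], [-4, -6], [3, -3]].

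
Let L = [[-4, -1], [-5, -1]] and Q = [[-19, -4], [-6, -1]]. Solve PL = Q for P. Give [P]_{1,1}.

Right-multiplying both sides by L⁻¹ gives P = QL⁻¹.
L has determinant -1; L⁻¹ = [[1, -1], [-5, 4]].
P = QL⁻¹ = [[-19, -4], [-6, -1]] · [[1, -1], [-5, 4]] = [[1, 3], [-1, 2]].

1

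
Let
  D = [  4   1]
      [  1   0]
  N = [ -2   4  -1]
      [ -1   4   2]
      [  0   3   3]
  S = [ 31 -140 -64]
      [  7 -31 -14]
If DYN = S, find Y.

Y = D⁻¹SN⁻¹ (apply D⁻¹ on the left and N⁻¹ on the right).
D has determinant -1; D⁻¹ = [[0, 1], [1, -4]].
N has determinant 3; N⁻¹ = [[2, -5, 4], [1, -2, 5/3], [-1, 2, -4/3]].
D⁻¹S = [[7, -31, -14], [3, -16, -8]].
Y = (D⁻¹S)N⁻¹ = [[-3, -1, -5], [-2, 1, -4]].

Y = [[-3, -1, -5], [-2, 1, -4]]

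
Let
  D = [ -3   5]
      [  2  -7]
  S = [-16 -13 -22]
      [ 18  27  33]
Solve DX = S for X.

X = [[2, -4, -1], [-2, -5, -5]]

Left-multiplying both sides by D⁻¹ gives X = D⁻¹S.
D has determinant 11; D⁻¹ = [[-7/11, -5/11], [-2/11, -3/11]].
X = D⁻¹S = [[-7/11, -5/11], [-2/11, -3/11]] · [[-16, -13, -22], [18, 27, 33]] = [[2, -4, -1], [-2, -5, -5]].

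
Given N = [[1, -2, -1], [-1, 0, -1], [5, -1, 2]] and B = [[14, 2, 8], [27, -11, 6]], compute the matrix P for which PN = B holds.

P = [[-3, 3, 4], [3, 1, 5]]

Since N sits to the right of P, P = BN⁻¹.
N has determinant 4; N⁻¹ = [[-1/4, 5/4, 1/2], [-3/4, 7/4, 1/2], [1/4, -9/4, -1/2]].
P = BN⁻¹ = [[14, 2, 8], [27, -11, 6]] · [[-1/4, 5/4, 1/2], [-3/4, 7/4, 1/2], [1/4, -9/4, -1/2]] = [[-3, 3, 4], [3, 1, 5]].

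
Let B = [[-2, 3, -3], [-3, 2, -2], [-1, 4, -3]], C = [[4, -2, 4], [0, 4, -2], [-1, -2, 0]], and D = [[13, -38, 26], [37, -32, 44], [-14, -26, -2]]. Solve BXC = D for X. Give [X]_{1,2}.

2

Isolating X: multiply by B⁻¹ from the left and C⁻¹ from the right, so X = B⁻¹DC⁻¹.
det B = 5; the adjugate gives B⁻¹ = [[2/5, -3/5, 0], [-7/5, 3/5, 1], [-2, 1, 1]].
C has determinant -4; C⁻¹ = [[1, 2, 3], [-1/2, -1, -2], [-1, -5/2, -4]].
B⁻¹D = [[-17, 4, -16], [-10, 8, -12], [-3, 18, -10]].
X = (B⁻¹D)C⁻¹ = [[-3, 2, 5], [-2, 2, 2], [-2, 1, -5]].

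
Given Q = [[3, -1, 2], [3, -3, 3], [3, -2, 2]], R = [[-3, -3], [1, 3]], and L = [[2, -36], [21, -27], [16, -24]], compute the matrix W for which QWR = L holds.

W = [[-2, -4], [5, 1], [2, -3]]

Left-multiply by Q⁻¹ and right-multiply by R⁻¹: W = Q⁻¹LR⁻¹.
det Q = 3, so Q⁻¹ = [[0, -2/3, 1], [1, 0, -1], [1, 1, -2]].
det R = -6; the adjugate gives R⁻¹ = [[-1/2, -1/2], [1/6, 1/2]].
Q⁻¹L = [[2, -6], [-14, -12], [-9, -15]].
W = (Q⁻¹L)R⁻¹ = [[-2, -4], [5, 1], [2, -3]].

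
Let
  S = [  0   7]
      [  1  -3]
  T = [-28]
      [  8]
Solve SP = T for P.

S is on the left of P, so left-multiply by S⁻¹: P = S⁻¹T.
det S = -7, so S⁻¹ = [[3/7, 1], [1/7, 0]].
P = S⁻¹T = [[3/7, 1], [1/7, 0]] · [[-28], [8]] = [[-4], [-4]].

P = [[-4], [-4]]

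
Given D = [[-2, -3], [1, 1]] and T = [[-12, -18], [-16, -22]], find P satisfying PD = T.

D is on the right of P, so right-multiply by D⁻¹: P = TD⁻¹.
det D = 1; the adjugate gives D⁻¹ = [[1, 3], [-1, -2]].
P = TD⁻¹ = [[-12, -18], [-16, -22]] · [[1, 3], [-1, -2]] = [[6, 0], [6, -4]].

P = [[6, 0], [6, -4]]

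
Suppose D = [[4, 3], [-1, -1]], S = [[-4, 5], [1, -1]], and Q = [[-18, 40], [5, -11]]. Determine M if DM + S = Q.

M = [[-2, 5], [-2, 5]]

DM = Q − S = [[-14, 35], [4, -10]].
Since D multiplies M on the left, M = D⁻¹(Q − S).
det D = -1; the adjugate gives D⁻¹ = [[1, 3], [-1, -4]].
M = D⁻¹(Q − S) = [[-2, 5], [-2, 5]].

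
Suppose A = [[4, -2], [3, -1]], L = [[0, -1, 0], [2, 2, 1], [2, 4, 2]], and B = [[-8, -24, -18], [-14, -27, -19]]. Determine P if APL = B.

Left-multiply by A⁻¹ and right-multiply by L⁻¹: P = A⁻¹BL⁻¹.
det A = 2; the adjugate gives A⁻¹ = [[-1/2, 1], [-3/2, 2]].
L has determinant 2; L⁻¹ = [[0, 1, -1/2], [-1, 0, 0], [2, -1, 1]].
A⁻¹B = [[-10, -15, -10], [-16, -18, -11]].
P = (A⁻¹B)L⁻¹ = [[-5, 0, -5], [-4, -5, -3]].

P = [[-5, 0, -5], [-4, -5, -3]]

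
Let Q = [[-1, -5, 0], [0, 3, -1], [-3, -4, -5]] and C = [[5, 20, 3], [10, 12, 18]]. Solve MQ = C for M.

M = [[-2, 2, -1], [2, 2, -4]]

Right-multiplying both sides by Q⁻¹ gives M = CQ⁻¹.
det Q = 4, so Q⁻¹ = [[-19/4, -25/4, 5/4], [3/4, 5/4, -1/4], [9/4, 11/4, -3/4]].
M = CQ⁻¹ = [[5, 20, 3], [10, 12, 18]] · [[-19/4, -25/4, 5/4], [3/4, 5/4, -1/4], [9/4, 11/4, -3/4]] = [[-2, 2, -1], [2, 2, -4]].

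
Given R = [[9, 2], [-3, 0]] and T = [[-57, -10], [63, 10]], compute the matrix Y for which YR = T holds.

Y = [[-5, 4], [5, -6]]

R is on the right of Y, so right-multiply by R⁻¹: Y = TR⁻¹.
det R = 6, so R⁻¹ = [[0, -1/3], [1/2, 3/2]].
Y = TR⁻¹ = [[-57, -10], [63, 10]] · [[0, -1/3], [1/2, 3/2]] = [[-5, 4], [5, -6]].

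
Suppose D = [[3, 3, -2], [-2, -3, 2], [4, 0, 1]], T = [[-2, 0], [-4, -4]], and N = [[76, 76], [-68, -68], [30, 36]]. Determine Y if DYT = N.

Isolating Y: multiply by D⁻¹ from the left and T⁻¹ from the right, so Y = D⁻¹NT⁻¹.
det D = -3; the adjugate gives D⁻¹ = [[1, 1, 0], [-10/3, -11/3, 2/3], [-4, -4, 1]].
det T = 8, so T⁻¹ = [[-1/2, 0], [1/2, -1/4]].
D⁻¹N = [[8, 8], [16, 20], [-2, 4]].
Y = (D⁻¹N)T⁻¹ = [[0, -2], [2, -5], [3, -1]].

Y = [[0, -2], [2, -5], [3, -1]]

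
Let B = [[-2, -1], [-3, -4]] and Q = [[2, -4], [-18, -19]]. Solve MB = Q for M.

Right-multiplying both sides by B⁻¹ gives M = QB⁻¹.
B has determinant 5; B⁻¹ = [[-4/5, 1/5], [3/5, -2/5]].
M = QB⁻¹ = [[2, -4], [-18, -19]] · [[-4/5, 1/5], [3/5, -2/5]] = [[-4, 2], [3, 4]].

M = [[-4, 2], [3, 4]]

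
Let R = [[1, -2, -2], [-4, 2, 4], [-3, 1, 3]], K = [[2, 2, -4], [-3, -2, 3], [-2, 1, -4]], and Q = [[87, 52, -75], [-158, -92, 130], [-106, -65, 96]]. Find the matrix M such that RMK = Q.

M = [[0, -3, -4], [-1, 5, 4], [-5, 2, -3]]

M = R⁻¹QK⁻¹ (apply R⁻¹ on the left and K⁻¹ on the right).
det R = -2, so R⁻¹ = [[-1, -2, 2], [0, 3/2, -2], [-1, -5/2, 3]].
det K = 2; the adjugate gives K⁻¹ = [[5/2, 2, -1], [-9, -8, 3], [-7/2, -3, 1]].
R⁻¹Q = [[17, 2, 7], [-25, -8, 3], [-10, -17, 38]].
M = (R⁻¹Q)K⁻¹ = [[0, -3, -4], [-1, 5, 4], [-5, 2, -3]].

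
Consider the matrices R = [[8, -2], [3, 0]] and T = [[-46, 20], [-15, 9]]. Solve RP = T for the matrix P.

Since R multiplies P on the left, P = R⁻¹T.
det R = 6; the adjugate gives R⁻¹ = [[0, 1/3], [-1/2, 4/3]].
P = R⁻¹T = [[0, 1/3], [-1/2, 4/3]] · [[-46, 20], [-15, 9]] = [[-5, 3], [3, 2]].

P = [[-5, 3], [3, 2]]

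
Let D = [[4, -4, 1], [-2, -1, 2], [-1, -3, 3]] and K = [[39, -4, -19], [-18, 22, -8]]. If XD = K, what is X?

Since D sits to the right of X, X = KD⁻¹.
det D = 1, so D⁻¹ = [[3, 9, -7], [4, 13, -10], [5, 16, -12]].
X = KD⁻¹ = [[39, -4, -19], [-18, 22, -8]] · [[3, 9, -7], [4, 13, -10], [5, 16, -12]] = [[6, -5, -5], [-6, -4, 2]].

X = [[6, -5, -5], [-6, -4, 2]]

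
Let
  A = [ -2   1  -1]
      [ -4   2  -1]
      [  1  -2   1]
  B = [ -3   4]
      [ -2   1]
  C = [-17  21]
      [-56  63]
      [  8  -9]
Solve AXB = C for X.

Left-multiply by A⁻¹ and right-multiply by B⁻¹: X = A⁻¹CB⁻¹.
A has determinant -3; A⁻¹ = [[0, -1/3, -1/3], [-1, 1/3, -2/3], [-2, 1, 0]].
det B = 5; the adjugate gives B⁻¹ = [[1/5, -4/5], [2/5, -3/5]].
A⁻¹C = [[16, -18], [-7, 6], [-22, 21]].
X = (A⁻¹C)B⁻¹ = [[-4, -2], [1, 2], [4, 5]].

X = [[-4, -2], [1, 2], [4, 5]]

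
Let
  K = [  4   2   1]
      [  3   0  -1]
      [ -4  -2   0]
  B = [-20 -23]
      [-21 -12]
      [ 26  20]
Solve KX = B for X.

X = [[-5, -5], [-3, 0], [6, -3]]

Left-multiplying both sides by K⁻¹ gives X = K⁻¹B.
K has determinant -6; K⁻¹ = [[1/3, 1/3, 1/3], [-2/3, -2/3, -7/6], [1, 0, 1]].
X = K⁻¹B = [[1/3, 1/3, 1/3], [-2/3, -2/3, -7/6], [1, 0, 1]] · [[-20, -23], [-21, -12], [26, 20]] = [[-5, -5], [-3, 0], [6, -3]].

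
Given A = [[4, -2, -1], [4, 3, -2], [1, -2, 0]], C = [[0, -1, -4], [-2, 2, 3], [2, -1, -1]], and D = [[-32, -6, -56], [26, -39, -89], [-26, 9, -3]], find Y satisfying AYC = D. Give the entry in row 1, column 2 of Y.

-4

Isolating Y: multiply by A⁻¹ from the left and C⁻¹ from the right, so Y = A⁻¹DC⁻¹.
A has determinant -1; A⁻¹ = [[4, -2, -7], [2, -1, -4], [11, -6, -20]].
C has determinant 4; C⁻¹ = [[1/4, 3/4, 5/4], [1, 2, 2], [-1/2, -1/2, -1/2]].
A⁻¹D = [[2, -9, -25], [14, -9, -11], [12, -12, -22]].
Y = (A⁻¹D)C⁻¹ = [[4, -4, -3], [0, -2, 5], [2, -4, 2]].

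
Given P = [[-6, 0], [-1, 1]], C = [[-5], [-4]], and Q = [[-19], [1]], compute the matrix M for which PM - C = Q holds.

PM = Q + C = [[-24], [-3]].
P is on the left of M, so left-multiply by P⁻¹: M = P⁻¹(Q + C).
det P = -6, so P⁻¹ = [[-1/6, 0], [-1/6, 1]].
M = P⁻¹(Q + C) = [[4], [1]].

M = [[4], [1]]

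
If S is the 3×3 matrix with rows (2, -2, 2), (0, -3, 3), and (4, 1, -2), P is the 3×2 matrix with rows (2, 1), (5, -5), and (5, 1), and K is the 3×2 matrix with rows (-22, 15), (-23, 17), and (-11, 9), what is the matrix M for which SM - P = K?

M = [[-4, 4], [2, -2], [-4, 2]]

SM = K + P = [[-20, 16], [-18, 12], [-6, 10]].
S is on the left of M, so left-multiply by S⁻¹: M = S⁻¹(K + P).
S has determinant 6; S⁻¹ = [[1/2, -1/3, 0], [2, -2, -1], [2, -5/3, -1]].
M = S⁻¹(K + P) = [[-4, 4], [2, -2], [-4, 2]].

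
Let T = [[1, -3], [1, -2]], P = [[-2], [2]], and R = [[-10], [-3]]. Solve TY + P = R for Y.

TY = R − P = [[-8], [-5]].
Left-multiplying both sides by T⁻¹ gives Y = T⁻¹(R − P).
det T = 1, so T⁻¹ = [[-2, 3], [-1, 1]].
Y = T⁻¹(R − P) = [[1], [3]].

Y = [[1], [3]]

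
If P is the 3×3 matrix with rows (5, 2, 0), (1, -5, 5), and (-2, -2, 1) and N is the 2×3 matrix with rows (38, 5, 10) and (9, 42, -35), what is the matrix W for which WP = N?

Since P sits to the right of W, W = NP⁻¹.
det P = 3, so P⁻¹ = [[5/3, -2/3, 10/3], [-11/3, 5/3, -25/3], [-4, 2, -9]].
W = NP⁻¹ = [[38, 5, 10], [9, 42, -35]] · [[5/3, -2/3, 10/3], [-11/3, 5/3, -25/3], [-4, 2, -9]] = [[5, 3, -5], [1, -6, -5]].

W = [[5, 3, -5], [1, -6, -5]]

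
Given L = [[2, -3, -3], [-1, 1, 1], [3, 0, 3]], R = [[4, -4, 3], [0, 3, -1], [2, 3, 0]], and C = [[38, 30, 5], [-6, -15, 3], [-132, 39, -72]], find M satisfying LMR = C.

Left-multiply by L⁻¹ and right-multiply by R⁻¹: M = L⁻¹CR⁻¹.
det L = -3, so L⁻¹ = [[-1, -3, 0], [-2, -5, -1/3], [1, 3, 1/3]].
det R = 2; the adjugate gives R⁻¹ = [[3/2, 9/2, -5/2], [-1, -3, 2], [-3, -10, 6]].
L⁻¹C = [[-20, 15, -14], [-2, 2, -1], [-24, -2, -10]].
M = (L⁻¹C)R⁻¹ = [[-3, 5, -4], [-2, -5, 3], [-4, -2, -4]].

M = [[-3, 5, -4], [-2, -5, 3], [-4, -2, -4]]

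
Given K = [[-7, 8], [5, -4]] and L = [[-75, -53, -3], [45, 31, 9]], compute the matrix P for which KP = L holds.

K is on the left of P, so left-multiply by K⁻¹: P = K⁻¹L.
det K = -12, so K⁻¹ = [[1/3, 2/3], [5/12, 7/12]].
P = K⁻¹L = [[1/3, 2/3], [5/12, 7/12]] · [[-75, -53, -3], [45, 31, 9]] = [[5, 3, 5], [-5, -4, 4]].

P = [[5, 3, 5], [-5, -4, 4]]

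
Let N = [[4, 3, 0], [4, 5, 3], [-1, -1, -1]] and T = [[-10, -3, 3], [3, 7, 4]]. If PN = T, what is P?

P = [[-4, 3, 6], [-1, 3, 5]]

N is on the right of P, so right-multiply by N⁻¹: P = TN⁻¹.
det N = -5; the adjugate gives N⁻¹ = [[2/5, -3/5, -9/5], [-1/5, 4/5, 12/5], [-1/5, -1/5, -8/5]].
P = TN⁻¹ = [[-10, -3, 3], [3, 7, 4]] · [[2/5, -3/5, -9/5], [-1/5, 4/5, 12/5], [-1/5, -1/5, -8/5]] = [[-4, 3, 6], [-1, 3, 5]].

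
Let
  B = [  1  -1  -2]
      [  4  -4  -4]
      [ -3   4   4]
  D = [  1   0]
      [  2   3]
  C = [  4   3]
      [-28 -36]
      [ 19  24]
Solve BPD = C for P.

P = B⁻¹CD⁻¹ (apply B⁻¹ on the left and D⁻¹ on the right).
det B = -4, so B⁻¹ = [[0, 1, 1], [1, 1/2, 1], [-1, 1/4, 0]].
det D = 3, so D⁻¹ = [[1, 0], [-2/3, 1/3]].
B⁻¹C = [[-9, -12], [9, 9], [-11, -12]].
P = (B⁻¹C)D⁻¹ = [[-1, -4], [3, 3], [-3, -4]].

P = [[-1, -4], [3, 3], [-3, -4]]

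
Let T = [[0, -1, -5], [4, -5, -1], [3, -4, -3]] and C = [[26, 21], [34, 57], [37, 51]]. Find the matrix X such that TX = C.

T is on the left of X, so left-multiply by T⁻¹: X = T⁻¹C.
det T = -4; the adjugate gives T⁻¹ = [[-11/4, -17/4, 6], [-9/4, -15/4, 5], [1/4, 3/4, -1]].
X = T⁻¹C = [[-11/4, -17/4, 6], [-9/4, -15/4, 5], [1/4, 3/4, -1]] · [[26, 21], [34, 57], [37, 51]] = [[6, 6], [-1, -6], [-5, -3]].

X = [[6, 6], [-1, -6], [-5, -3]]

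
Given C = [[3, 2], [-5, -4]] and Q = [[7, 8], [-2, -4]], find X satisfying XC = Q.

X = [[-6, -5], [6, 4]]

Since C sits to the right of X, X = QC⁻¹.
C has determinant -2; C⁻¹ = [[2, 1], [-5/2, -3/2]].
X = QC⁻¹ = [[7, 8], [-2, -4]] · [[2, 1], [-5/2, -3/2]] = [[-6, -5], [6, 4]].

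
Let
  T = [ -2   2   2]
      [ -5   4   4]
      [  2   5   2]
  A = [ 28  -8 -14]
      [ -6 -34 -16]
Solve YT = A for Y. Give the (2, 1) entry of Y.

2

Since T sits to the right of Y, Y = AT⁻¹.
det T = -6; the adjugate gives T⁻¹ = [[2, -1, 0], [-3, 4/3, 1/3], [11/2, -7/3, -1/3]].
Y = AT⁻¹ = [[28, -8, -14], [-6, -34, -16]] · [[2, -1, 0], [-3, 4/3, 1/3], [11/2, -7/3, -1/3]] = [[3, -6, 2], [2, -2, -6]].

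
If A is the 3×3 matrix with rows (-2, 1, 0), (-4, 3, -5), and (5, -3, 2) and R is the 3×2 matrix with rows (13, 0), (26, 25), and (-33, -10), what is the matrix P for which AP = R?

P = [[-4, 0], [5, 0], [1, -5]]

Left-multiplying both sides by A⁻¹ gives P = A⁻¹R.
det A = 1; the adjugate gives A⁻¹ = [[-9, -2, -5], [-17, -4, -10], [-3, -1, -2]].
P = A⁻¹R = [[-9, -2, -5], [-17, -4, -10], [-3, -1, -2]] · [[13, 0], [26, 25], [-33, -10]] = [[-4, 0], [5, 0], [1, -5]].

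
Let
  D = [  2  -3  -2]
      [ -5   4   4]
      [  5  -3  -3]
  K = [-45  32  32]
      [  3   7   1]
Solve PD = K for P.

Since D sits to the right of P, P = KD⁻¹.
det D = -5; the adjugate gives D⁻¹ = [[0, 3/5, 4/5], [-1, -4/5, -2/5], [1, 9/5, 7/5]].
P = KD⁻¹ = [[-45, 32, 32], [3, 7, 1]] · [[0, 3/5, 4/5], [-1, -4/5, -2/5], [1, 9/5, 7/5]] = [[0, 5, -4], [-6, -2, 1]].

P = [[0, 5, -4], [-6, -2, 1]]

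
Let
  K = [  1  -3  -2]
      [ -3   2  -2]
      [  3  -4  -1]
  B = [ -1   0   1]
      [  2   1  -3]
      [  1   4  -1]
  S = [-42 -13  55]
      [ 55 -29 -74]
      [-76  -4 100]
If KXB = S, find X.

Left-multiply by K⁻¹ and right-multiply by B⁻¹: X = K⁻¹SB⁻¹.
det K = 5, so K⁻¹ = [[-2, 1, 2], [-9/5, 1, 8/5], [6/5, -1, -7/5]].
det B = -4; the adjugate gives B⁻¹ = [[-11/4, -1, 1/4], [1/4, 0, 1/4], [-7/4, -1, 1/4]].
K⁻¹S = [[-13, -11, 16], [9, -12, -13], [1, 19, 0]].
X = (K⁻¹S)B⁻¹ = [[5, -3, -2], [-5, 4, -4], [2, -1, 5]].

X = [[5, -3, -2], [-5, 4, -4], [2, -1, 5]]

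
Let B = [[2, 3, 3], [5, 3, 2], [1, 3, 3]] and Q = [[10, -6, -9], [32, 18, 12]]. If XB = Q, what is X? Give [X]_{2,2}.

6

B is on the right of X, so right-multiply by B⁻¹: X = QB⁻¹.
det B = 3; the adjugate gives B⁻¹ = [[1, 0, -1], [-13/3, 1, 11/3], [4, -1, -3]].
X = QB⁻¹ = [[10, -6, -9], [32, 18, 12]] · [[1, 0, -1], [-13/3, 1, 11/3], [4, -1, -3]] = [[0, 3, -5], [2, 6, -2]].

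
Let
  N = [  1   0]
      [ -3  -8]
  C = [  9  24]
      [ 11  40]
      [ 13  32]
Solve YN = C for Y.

Y = [[0, -3], [-4, -5], [1, -4]]

N is on the right of Y, so right-multiply by N⁻¹: Y = CN⁻¹.
det N = -8, so N⁻¹ = [[1, 0], [-3/8, -1/8]].
Y = CN⁻¹ = [[9, 24], [11, 40], [13, 32]] · [[1, 0], [-3/8, -1/8]] = [[0, -3], [-4, -5], [1, -4]].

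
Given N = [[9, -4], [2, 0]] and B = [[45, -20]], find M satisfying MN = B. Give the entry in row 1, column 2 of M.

Since N sits to the right of M, M = BN⁻¹.
det N = 8; the adjugate gives N⁻¹ = [[0, 1/2], [-1/4, 9/8]].
M = BN⁻¹ = [[45, -20]] · [[0, 1/2], [-1/4, 9/8]] = [[5, 0]].

0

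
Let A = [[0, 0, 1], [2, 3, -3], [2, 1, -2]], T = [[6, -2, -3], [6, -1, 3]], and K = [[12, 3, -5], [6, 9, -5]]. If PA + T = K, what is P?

PA = K − T = [[6, 5, -2], [0, 10, -8]].
A is on the right of P, so right-multiply by A⁻¹: P = (K − T)A⁻¹.
det A = -4; the adjugate gives A⁻¹ = [[3/4, -1/4, 3/4], [1/2, 1/2, -1/2], [1, 0, 0]].
P = (K − T)A⁻¹ = [[5, 1, 2], [-3, 5, -5]].

P = [[5, 1, 2], [-3, 5, -5]]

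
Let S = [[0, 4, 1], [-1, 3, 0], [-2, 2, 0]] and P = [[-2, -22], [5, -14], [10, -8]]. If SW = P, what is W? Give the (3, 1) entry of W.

Left-multiplying both sides by S⁻¹ gives W = S⁻¹P.
det S = 4; the adjugate gives S⁻¹ = [[0, 1/2, -3/4], [0, 1/2, -1/4], [1, -2, 1]].
W = S⁻¹P = [[0, 1/2, -3/4], [0, 1/2, -1/4], [1, -2, 1]] · [[-2, -22], [5, -14], [10, -8]] = [[-5, -1], [0, -5], [-2, -2]].

-2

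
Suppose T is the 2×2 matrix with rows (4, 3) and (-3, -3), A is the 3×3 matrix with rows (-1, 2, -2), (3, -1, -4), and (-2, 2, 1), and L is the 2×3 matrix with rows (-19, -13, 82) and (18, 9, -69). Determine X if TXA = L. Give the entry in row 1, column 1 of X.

Isolating X: multiply by T⁻¹ from the left and A⁻¹ from the right, so X = T⁻¹LA⁻¹.
T has determinant -3; T⁻¹ = [[1, 1], [-1, -4/3]].
det A = -5, so A⁻¹ = [[-7/5, 6/5, 2], [-1, 1, 2], [-4/5, 2/5, 1]].
T⁻¹L = [[-1, -4, 13], [-5, 1, 10]].
X = (T⁻¹L)A⁻¹ = [[-5, 0, 3], [-2, -1, 2]].

-5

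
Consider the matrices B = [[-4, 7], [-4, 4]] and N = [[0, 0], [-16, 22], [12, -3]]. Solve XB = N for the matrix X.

X = [[0, 0], [2, 2], [3, -6]]

Since B sits to the right of X, X = NB⁻¹.
det B = 12; the adjugate gives B⁻¹ = [[1/3, -7/12], [1/3, -1/3]].
X = NB⁻¹ = [[0, 0], [-16, 22], [12, -3]] · [[1/3, -7/12], [1/3, -1/3]] = [[0, 0], [2, 2], [3, -6]].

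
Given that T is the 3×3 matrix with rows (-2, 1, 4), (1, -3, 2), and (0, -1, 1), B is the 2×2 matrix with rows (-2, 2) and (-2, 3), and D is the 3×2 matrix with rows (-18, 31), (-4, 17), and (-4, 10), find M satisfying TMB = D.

Isolating M: multiply by T⁻¹ from the left and B⁻¹ from the right, so M = T⁻¹DB⁻¹.
det T = -3, so T⁻¹ = [[1/3, 5/3, -14/3], [1/3, 2/3, -8/3], [1/3, 2/3, -5/3]].
B has determinant -2; B⁻¹ = [[-3/2, 1], [-1, 1]].
T⁻¹D = [[6, -8], [2, -5], [-2, 5]].
M = (T⁻¹D)B⁻¹ = [[-1, -2], [2, -3], [-2, 3]].

M = [[-1, -2], [2, -3], [-2, 3]]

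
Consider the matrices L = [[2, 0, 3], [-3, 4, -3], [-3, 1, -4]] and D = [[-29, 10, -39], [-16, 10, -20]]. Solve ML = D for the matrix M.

M = [[-4, 1, 6], [-2, 2, 2]]

Since L sits to the right of M, M = DL⁻¹.
det L = 1, so L⁻¹ = [[-13, 3, -12], [-3, 1, -3], [9, -2, 8]].
M = DL⁻¹ = [[-29, 10, -39], [-16, 10, -20]] · [[-13, 3, -12], [-3, 1, -3], [9, -2, 8]] = [[-4, 1, 6], [-2, 2, 2]].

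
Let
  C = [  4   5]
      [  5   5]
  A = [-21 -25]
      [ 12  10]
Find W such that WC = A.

W = [[-4, -1], [-2, 4]]

Right-multiplying both sides by C⁻¹ gives W = AC⁻¹.
det C = -5; the adjugate gives C⁻¹ = [[-1, 1], [1, -4/5]].
W = AC⁻¹ = [[-21, -25], [12, 10]] · [[-1, 1], [1, -4/5]] = [[-4, -1], [-2, 4]].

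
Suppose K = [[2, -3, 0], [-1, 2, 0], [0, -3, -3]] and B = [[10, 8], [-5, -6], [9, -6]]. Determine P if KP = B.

P = [[5, -2], [0, -4], [-3, 6]]

K is on the left of P, so left-multiply by K⁻¹: P = K⁻¹B.
det K = -3, so K⁻¹ = [[2, 3, 0], [1, 2, 0], [-1, -2, -1/3]].
P = K⁻¹B = [[2, 3, 0], [1, 2, 0], [-1, -2, -1/3]] · [[10, 8], [-5, -6], [9, -6]] = [[5, -2], [0, -4], [-3, 6]].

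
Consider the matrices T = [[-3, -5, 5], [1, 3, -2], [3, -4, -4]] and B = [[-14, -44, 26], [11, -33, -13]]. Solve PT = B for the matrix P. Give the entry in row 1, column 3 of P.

2

T is on the right of P, so right-multiply by T⁻¹: P = BT⁻¹.
T has determinant 5; T⁻¹ = [[-4, -8, -1], [-2/5, -3/5, -1/5], [-13/5, -27/5, -4/5]].
P = BT⁻¹ = [[-14, -44, 26], [11, -33, -13]] · [[-4, -8, -1], [-2/5, -3/5, -1/5], [-13/5, -27/5, -4/5]] = [[6, -2, 2], [3, 2, 6]].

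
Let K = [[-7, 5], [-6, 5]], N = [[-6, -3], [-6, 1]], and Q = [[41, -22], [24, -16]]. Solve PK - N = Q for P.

PK = Q + N = [[35, -25], [18, -15]].
Since K sits to the right of P, P = (Q + N)K⁻¹.
K has determinant -5; K⁻¹ = [[-1, 1], [-6/5, 7/5]].
P = (Q + N)K⁻¹ = [[-5, 0], [0, -3]].

P = [[-5, 0], [0, -3]]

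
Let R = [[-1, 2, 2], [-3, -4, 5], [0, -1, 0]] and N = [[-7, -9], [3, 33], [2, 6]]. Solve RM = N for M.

Left-multiplying both sides by R⁻¹ gives M = R⁻¹N.
det R = 1; the adjugate gives R⁻¹ = [[5, -2, 18], [0, 0, -1], [3, -1, 10]].
M = R⁻¹N = [[5, -2, 18], [0, 0, -1], [3, -1, 10]] · [[-7, -9], [3, 33], [2, 6]] = [[-5, -3], [-2, -6], [-4, 0]].

M = [[-5, -3], [-2, -6], [-4, 0]]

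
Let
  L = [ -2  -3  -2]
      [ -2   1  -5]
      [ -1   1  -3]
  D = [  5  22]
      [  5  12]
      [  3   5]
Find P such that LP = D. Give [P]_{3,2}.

-2

L is on the left of P, so left-multiply by L⁻¹: P = L⁻¹D.
det L = 1; the adjugate gives L⁻¹ = [[2, -11, 17], [-1, 4, -6], [-1, 5, -8]].
P = L⁻¹D = [[2, -11, 17], [-1, 4, -6], [-1, 5, -8]] · [[5, 22], [5, 12], [3, 5]] = [[6, -3], [-3, -4], [-4, -2]].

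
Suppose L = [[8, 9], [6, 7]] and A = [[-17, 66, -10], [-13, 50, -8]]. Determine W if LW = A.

W = [[-1, 6, 1], [-1, 2, -2]]

Since L multiplies W on the left, W = L⁻¹A.
L has determinant 2; L⁻¹ = [[7/2, -9/2], [-3, 4]].
W = L⁻¹A = [[7/2, -9/2], [-3, 4]] · [[-17, 66, -10], [-13, 50, -8]] = [[-1, 6, 1], [-1, 2, -2]].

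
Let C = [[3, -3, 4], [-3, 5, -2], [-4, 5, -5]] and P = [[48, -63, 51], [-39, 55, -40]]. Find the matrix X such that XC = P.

Since C sits to the right of X, X = PC⁻¹.
C has determinant -4; C⁻¹ = [[15/4, -5/4, 7/2], [7/4, -1/4, 3/2], [-5/4, 3/4, -3/2]].
X = PC⁻¹ = [[48, -63, 51], [-39, 55, -40]] · [[15/4, -5/4, 7/2], [7/4, -1/4, 3/2], [-5/4, 3/4, -3/2]] = [[6, -6, -3], [0, 5, 6]].

X = [[6, -6, -3], [0, 5, 6]]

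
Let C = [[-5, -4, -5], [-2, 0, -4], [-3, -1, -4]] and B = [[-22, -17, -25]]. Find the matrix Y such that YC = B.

Right-multiplying both sides by C⁻¹ gives Y = BC⁻¹.
C has determinant -6; C⁻¹ = [[2/3, 11/6, -8/3], [-2/3, -5/6, 5/3], [-1/3, -7/6, 4/3]].
Y = BC⁻¹ = [[-22, -17, -25]] · [[2/3, 11/6, -8/3], [-2/3, -5/6, 5/3], [-1/3, -7/6, 4/3]] = [[5, 3, -3]].

Y = [[5, 3, -3]]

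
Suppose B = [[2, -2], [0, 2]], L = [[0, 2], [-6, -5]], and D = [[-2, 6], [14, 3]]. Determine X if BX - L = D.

BX = D + L = [[-2, 8], [8, -2]].
Since B multiplies X on the left, X = B⁻¹(D + L).
B has determinant 4; B⁻¹ = [[1/2, 1/2], [0, 1/2]].
X = B⁻¹(D + L) = [[3, 3], [4, -1]].

X = [[3, 3], [4, -1]]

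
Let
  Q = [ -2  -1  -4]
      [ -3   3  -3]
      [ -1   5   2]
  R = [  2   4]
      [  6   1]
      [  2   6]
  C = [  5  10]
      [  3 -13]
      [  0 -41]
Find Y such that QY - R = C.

QY = C + R = [[7, 14], [9, -12], [2, -35]].
Left-multiplying both sides by Q⁻¹ gives Y = Q⁻¹(C + R).
det Q = -3; the adjugate gives Q⁻¹ = [[-7, 6, -5], [-3, 8/3, -2], [4, -11/3, 3]].
Y = Q⁻¹(C + R) = [[-5, 5], [-1, -4], [1, -5]].

Y = [[-5, 5], [-1, -4], [1, -5]]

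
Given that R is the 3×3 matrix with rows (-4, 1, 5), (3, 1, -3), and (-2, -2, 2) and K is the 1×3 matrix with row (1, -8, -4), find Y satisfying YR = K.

Y = [[-3, -3, 1]]

Since R sits to the right of Y, Y = KR⁻¹.
R has determinant -4; R⁻¹ = [[1, 3, 2], [0, -1/2, -3/4], [1, 5/2, 7/4]].
Y = KR⁻¹ = [[1, -8, -4]] · [[1, 3, 2], [0, -1/2, -3/4], [1, 5/2, 7/4]] = [[-3, -3, 1]].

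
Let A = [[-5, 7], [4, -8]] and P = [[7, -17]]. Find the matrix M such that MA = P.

Right-multiplying both sides by A⁻¹ gives M = PA⁻¹.
det A = 12, so A⁻¹ = [[-2/3, -7/12], [-1/3, -5/12]].
M = PA⁻¹ = [[7, -17]] · [[-2/3, -7/12], [-1/3, -5/12]] = [[1, 3]].

M = [[1, 3]]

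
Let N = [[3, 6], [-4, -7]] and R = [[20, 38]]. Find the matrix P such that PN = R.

Right-multiplying both sides by N⁻¹ gives P = RN⁻¹.
det N = 3, so N⁻¹ = [[-7/3, -2], [4/3, 1]].
P = RN⁻¹ = [[20, 38]] · [[-7/3, -2], [4/3, 1]] = [[4, -2]].

P = [[4, -2]]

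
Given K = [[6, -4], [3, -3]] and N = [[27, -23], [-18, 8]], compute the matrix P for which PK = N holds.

Right-multiplying both sides by K⁻¹ gives P = NK⁻¹.
det K = -6, so K⁻¹ = [[1/2, -2/3], [1/2, -1]].
P = NK⁻¹ = [[27, -23], [-18, 8]] · [[1/2, -2/3], [1/2, -1]] = [[2, 5], [-5, 4]].

P = [[2, 5], [-5, 4]]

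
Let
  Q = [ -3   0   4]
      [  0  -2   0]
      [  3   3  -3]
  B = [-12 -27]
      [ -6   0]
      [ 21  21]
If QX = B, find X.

Left-multiplying both sides by Q⁻¹ gives X = Q⁻¹B.
det Q = 6, so Q⁻¹ = [[1, 2, 4/3], [0, -1/2, 0], [1, 3/2, 1]].
X = Q⁻¹B = [[1, 2, 4/3], [0, -1/2, 0], [1, 3/2, 1]] · [[-12, -27], [-6, 0], [21, 21]] = [[4, 1], [3, 0], [0, -6]].

X = [[4, 1], [3, 0], [0, -6]]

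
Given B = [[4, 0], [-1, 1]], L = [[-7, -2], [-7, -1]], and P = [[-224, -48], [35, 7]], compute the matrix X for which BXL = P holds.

Isolating X: multiply by B⁻¹ from the left and L⁻¹ from the right, so X = B⁻¹PL⁻¹.
det B = 4, so B⁻¹ = [[1/4, 0], [1/4, 1]].
det L = -7, so L⁻¹ = [[1/7, -2/7], [-1, 1]].
B⁻¹P = [[-56, -12], [-21, -5]].
X = (B⁻¹P)L⁻¹ = [[4, 4], [2, 1]].

X = [[4, 4], [2, 1]]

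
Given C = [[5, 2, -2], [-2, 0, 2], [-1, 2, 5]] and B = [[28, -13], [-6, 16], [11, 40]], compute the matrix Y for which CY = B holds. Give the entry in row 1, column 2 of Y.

Since C multiplies Y on the left, Y = C⁻¹B.
C has determinant 4; C⁻¹ = [[-1, -7/2, 1], [2, 23/4, -3/2], [-1, -3, 1]].
Y = C⁻¹B = [[-1, -7/2, 1], [2, 23/4, -3/2], [-1, -3, 1]] · [[28, -13], [-6, 16], [11, 40]] = [[4, -3], [5, 6], [1, 5]].

-3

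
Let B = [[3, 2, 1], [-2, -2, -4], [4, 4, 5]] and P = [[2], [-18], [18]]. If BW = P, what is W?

B is on the left of W, so left-multiply by B⁻¹: W = B⁻¹P.
det B = 6; the adjugate gives B⁻¹ = [[1, -1, -1], [-1, 11/6, 5/3], [0, -2/3, -1/3]].
W = B⁻¹P = [[1, -1, -1], [-1, 11/6, 5/3], [0, -2/3, -1/3]] · [[2], [-18], [18]] = [[2], [-5], [6]].

W = [[2], [-5], [6]]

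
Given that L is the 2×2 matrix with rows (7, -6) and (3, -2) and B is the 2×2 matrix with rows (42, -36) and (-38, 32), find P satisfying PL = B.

P = [[6, 0], [-5, -1]]

Since L sits to the right of P, P = BL⁻¹.
L has determinant 4; L⁻¹ = [[-1/2, 3/2], [-3/4, 7/4]].
P = BL⁻¹ = [[42, -36], [-38, 32]] · [[-1/2, 3/2], [-3/4, 7/4]] = [[6, 0], [-5, -1]].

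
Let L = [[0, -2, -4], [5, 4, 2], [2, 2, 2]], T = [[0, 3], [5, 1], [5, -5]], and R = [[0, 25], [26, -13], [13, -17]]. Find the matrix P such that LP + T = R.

LP = R − T = [[0, 22], [21, -14], [8, -12]].
L is on the left of P, so left-multiply by L⁻¹: P = L⁻¹(R − T).
det L = 4; the adjugate gives L⁻¹ = [[1, -1, 3], [-3/2, 2, -5], [1/2, -1, 5/2]].
P = L⁻¹(R − T) = [[3, 0], [2, -1], [-1, -5]].

P = [[3, 0], [2, -1], [-1, -5]]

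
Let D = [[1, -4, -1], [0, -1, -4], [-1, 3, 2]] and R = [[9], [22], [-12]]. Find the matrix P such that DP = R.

P = [[-4], [-2], [-5]]

D is on the left of P, so left-multiply by D⁻¹: P = D⁻¹R.
det D = -5; the adjugate gives D⁻¹ = [[-2, -1, -3], [-4/5, -1/5, -4/5], [1/5, -1/5, 1/5]].
P = D⁻¹R = [[-2, -1, -3], [-4/5, -1/5, -4/5], [1/5, -1/5, 1/5]] · [[9], [22], [-12]] = [[-4], [-2], [-5]].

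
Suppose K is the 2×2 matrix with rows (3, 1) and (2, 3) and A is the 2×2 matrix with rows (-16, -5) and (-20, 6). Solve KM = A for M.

M = [[-4, -3], [-4, 4]]

K is on the left of M, so left-multiply by K⁻¹: M = K⁻¹A.
det K = 7; the adjugate gives K⁻¹ = [[3/7, -1/7], [-2/7, 3/7]].
M = K⁻¹A = [[3/7, -1/7], [-2/7, 3/7]] · [[-16, -5], [-20, 6]] = [[-4, -3], [-4, 4]].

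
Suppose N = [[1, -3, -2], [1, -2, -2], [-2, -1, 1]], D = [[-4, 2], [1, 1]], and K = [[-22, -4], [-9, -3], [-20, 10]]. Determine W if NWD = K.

Isolating W: multiply by N⁻¹ from the left and D⁻¹ from the right, so W = N⁻¹KD⁻¹.
det N = -3, so N⁻¹ = [[4/3, -5/3, -2/3], [-1, 1, 0], [5/3, -7/3, -1/3]].
det D = -6; the adjugate gives D⁻¹ = [[-1/6, 1/3], [1/6, 2/3]].
N⁻¹K = [[-1, -7], [13, 1], [-9, -3]].
W = (N⁻¹K)D⁻¹ = [[-1, -5], [-2, 5], [1, -5]].

W = [[-1, -5], [-2, 5], [1, -5]]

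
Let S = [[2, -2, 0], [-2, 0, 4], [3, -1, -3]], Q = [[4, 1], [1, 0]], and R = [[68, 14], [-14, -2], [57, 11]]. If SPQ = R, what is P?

P = [[5, 5], [-2, -1], [2, 1]]

Isolating P: multiply by S⁻¹ from the left and Q⁻¹ from the right, so P = S⁻¹RQ⁻¹.
S has determinant -4; S⁻¹ = [[-1, 3/2, 2], [-3/2, 3/2, 2], [-1/2, 1, 1]].
det Q = -1; the adjugate gives Q⁻¹ = [[0, 1], [1, -4]].
S⁻¹R = [[25, 5], [-9, -2], [9, 2]].
P = (S⁻¹R)Q⁻¹ = [[5, 5], [-2, -1], [2, 1]].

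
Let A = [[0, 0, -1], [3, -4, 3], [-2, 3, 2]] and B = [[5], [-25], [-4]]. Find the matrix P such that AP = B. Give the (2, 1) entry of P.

Left-multiplying both sides by A⁻¹ gives P = A⁻¹B.
det A = -1; the adjugate gives A⁻¹ = [[17, 3, 4], [12, 2, 3], [-1, 0, 0]].
P = A⁻¹B = [[17, 3, 4], [12, 2, 3], [-1, 0, 0]] · [[5], [-25], [-4]] = [[-6], [-2], [-5]].

-2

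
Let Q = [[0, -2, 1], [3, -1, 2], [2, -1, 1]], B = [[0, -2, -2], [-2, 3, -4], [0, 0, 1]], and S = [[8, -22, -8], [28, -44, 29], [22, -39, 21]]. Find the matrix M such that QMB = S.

M = Q⁻¹SB⁻¹ (apply Q⁻¹ on the left and B⁻¹ on the right).
det Q = -3; the adjugate gives Q⁻¹ = [[-1/3, -1/3, 1], [-1/3, 2/3, -1], [1/3, 4/3, -2]].
det B = -4; the adjugate gives B⁻¹ = [[-3/4, -1/2, -7/2], [-1/2, 0, -1], [0, 0, 1]].
Q⁻¹S = [[10, -17, 14], [-6, 17, 1], [-4, 12, -6]].
M = (Q⁻¹S)B⁻¹ = [[1, -5, -4], [-4, 3, 5], [-3, 2, -4]].

M = [[1, -5, -4], [-4, 3, 5], [-3, 2, -4]]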